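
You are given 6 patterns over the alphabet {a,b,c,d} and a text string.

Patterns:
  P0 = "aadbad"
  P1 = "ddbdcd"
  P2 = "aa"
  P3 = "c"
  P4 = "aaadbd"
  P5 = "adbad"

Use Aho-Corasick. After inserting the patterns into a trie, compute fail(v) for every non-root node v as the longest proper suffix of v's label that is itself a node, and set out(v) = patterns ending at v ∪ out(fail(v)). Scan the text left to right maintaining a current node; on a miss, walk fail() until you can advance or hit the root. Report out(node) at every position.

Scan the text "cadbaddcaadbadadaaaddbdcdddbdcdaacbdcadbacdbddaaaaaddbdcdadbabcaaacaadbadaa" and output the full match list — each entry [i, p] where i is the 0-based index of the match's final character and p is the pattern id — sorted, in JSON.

Construct AC machine:
Trie (insert patterns):
  0='ε' goto a→1 c→13 d→7
  1='a' goto a→2 d→18
  2='aa' goto a→14 d→3  [P2 ends]
  3='aad' goto b→4
  4='aadb' goto a→5
  5='aadba' goto d→6
  6='aadbad' goto ·  [P0 ends]
  7='d' goto d→8
  8='dd' goto b→9
  9='ddb' goto d→10
  10='ddbd' goto c→11
  11='ddbdc' goto d→12
  12='ddbdcd' goto ·  [P1 ends]
  13='c' goto ·  [P3 ends]
  14='aaa' goto d→15
  15='aaad' goto b→16
  16='aaadb' goto d→17
  17='aaadbd' goto ·  [P4 ends]
  18='ad' goto b→19
  19='adb' goto a→20
  20='adba' goto d→21
  21='adbad' goto ·  [P5 ends]

BFS fail/out derivation:
  fail(1) 'a': from fail(0)=0 chase 'a': 0 ⇒ 0;  out=∅∪out(0)=∅
  fail(7) 'd': from fail(0)=0 chase 'd': 0 ⇒ 0;  out=∅∪out(0)=∅
  fail(13) 'c': from fail(0)=0 chase 'c': 0 ⇒ 0;  out={3}∪out(0)={3}
  fail(2) 'aa': from fail(1)=0 chase 'a': 0 ⇒ 1;  out={2}∪out(1)={2}
  fail(8) 'dd': from fail(7)=0 chase 'd': 0 ⇒ 7;  out=∅∪out(7)=∅
  fail(18) 'ad': from fail(1)=0 chase 'd': 0 ⇒ 7;  out=∅∪out(7)=∅
  fail(3) 'aad': from fail(2)=1 chase 'd': 1 ⇒ 18;  out=∅∪out(18)=∅
  fail(9) 'ddb': from fail(8)=7 chase 'b': 7→0 ⇒ 0;  out=∅∪out(0)=∅
  fail(14) 'aaa': from fail(2)=1 chase 'a': 1 ⇒ 2;  out=∅∪out(2)={2}
  fail(19) 'adb': from fail(18)=7 chase 'b': 7→0 ⇒ 0;  out=∅∪out(0)=∅
  fail(4) 'aadb': from fail(3)=18 chase 'b': 18 ⇒ 19;  out=∅∪out(19)=∅
  fail(10) 'ddbd': from fail(9)=0 chase 'd': 0 ⇒ 7;  out=∅∪out(7)=∅
  fail(15) 'aaad': from fail(14)=2 chase 'd': 2 ⇒ 3;  out=∅∪out(3)=∅
  fail(20) 'adba': from fail(19)=0 chase 'a': 0 ⇒ 1;  out=∅∪out(1)=∅
  fail(5) 'aadba': from fail(4)=19 chase 'a': 19 ⇒ 20;  out=∅∪out(20)=∅
  fail(11) 'ddbdc': from fail(10)=7 chase 'c': 7→0 ⇒ 13;  out=∅∪out(13)={3}
  fail(16) 'aaadb': from fail(15)=3 chase 'b': 3 ⇒ 4;  out=∅∪out(4)=∅
  fail(21) 'adbad': from fail(20)=1 chase 'd': 1 ⇒ 18;  out={5}∪out(18)={5}
  fail(6) 'aadbad': from fail(5)=20 chase 'd': 20 ⇒ 21;  out={0}∪out(21)={0,5}
  fail(12) 'ddbdcd': from fail(11)=13 chase 'd': 13→0 ⇒ 7;  out={1}∪out(7)={1}
  fail(17) 'aaadbd': from fail(16)=4 chase 'd': 4→19→0 ⇒ 7;  out={4}∪out(7)={4}

Scan:
i=0 'c': node 0→13  ** P3@[0:0]
i=1 'a': node 13→1 ·f
i=2 'd': node 1→18
i=3 'b': node 18→19
i=4 'a': node 19→20
i=5 'd': node 20→21  ** P5@[1:5]
i=6 'd': node 21→8 ·f
i=7 'c': node 8→13 ·f  ** P3@[7:7]
i=8 'a': node 13→1 ·f
i=9 'a': node 1→2  ** P2@[8:9]
i=10 'd': node 2→3
i=11 'b': node 3→4
i=12 'a': node 4→5
i=13 'd': node 5→6  ** P0@[8:13],P5@[9:13]
i=14 'a': node 6→1 ·f
i=15 'd': node 1→18
i=16 'a': node 18→1 ·f
i=17 'a': node 1→2  ** P2@[16:17]
i=18 'a': node 2→14  ** P2@[17:18]
i=19 'd': node 14→15
i=20 'd': node 15→8 ·f
i=21 'b': node 8→9
i=22 'd': node 9→10
i=23 'c': node 10→11  ** P3@[23:23]
i=24 'd': node 11→12  ** P1@[19:24]
i=25 'd': node 12→8 ·f
i=26 'd': node 8→8 ·f
i=27 'b': node 8→9
i=28 'd': node 9→10
i=29 'c': node 10→11  ** P3@[29:29]
i=30 'd': node 11→12  ** P1@[25:30]
i=31 'a': node 12→1 ·f
i=32 'a': node 1→2  ** P2@[31:32]
i=33 'c': node 2→13 ·f  ** P3@[33:33]
i=34 'b': node 13→0 ·f
i=35 'd': node 0→7
i=36 'c': node 7→13 ·f  ** P3@[36:36]
i=37 'a': node 13→1 ·f
i=38 'd': node 1→18
i=39 'b': node 18→19
i=40 'a': node 19→20
i=41 'c': node 20→13 ·f  ** P3@[41:41]
i=42 'd': node 13→7 ·f
i=43 'b': node 7→0 ·f
i=44 'd': node 0→7
i=45 'd': node 7→8
i=46 'a': node 8→1 ·f
i=47 'a': node 1→2  ** P2@[46:47]
i=48 'a': node 2→14  ** P2@[47:48]
i=49 'a': node 14→14 ·f  ** P2@[48:49]
i=50 'a': node 14→14 ·f  ** P2@[49:50]
i=51 'd': node 14→15
i=52 'd': node 15→8 ·f
i=53 'b': node 8→9
i=54 'd': node 9→10
i=55 'c': node 10→11  ** P3@[55:55]
i=56 'd': node 11→12  ** P1@[51:56]
i=57 'a': node 12→1 ·f
i=58 'd': node 1→18
i=59 'b': node 18→19
i=60 'a': node 19→20
i=61 'b': node 20→0 ·f
i=62 'c': node 0→13  ** P3@[62:62]
i=63 'a': node 13→1 ·f
i=64 'a': node 1→2  ** P2@[63:64]
i=65 'a': node 2→14  ** P2@[64:65]
i=66 'c': node 14→13 ·f  ** P3@[66:66]
i=67 'a': node 13→1 ·f
i=68 'a': node 1→2  ** P2@[67:68]
i=69 'd': node 2→3
i=70 'b': node 3→4
i=71 'a': node 4→5
i=72 'd': node 5→6  ** P0@[67:72],P5@[68:72]
i=73 'a': node 6→1 ·f
i=74 'a': node 1→2  ** P2@[73:74]

Matches: [[0,3],[5,5],[7,3],[9,2],[13,0],[13,5],[17,2],[18,2],[23,3],[24,1],[29,3],[30,1],[32,2],[33,3],[36,3],[41,3],[47,2],[48,2],[49,2],[50,2],[55,3],[56,1],[62,3],[64,2],[65,2],[66,3],[68,2],[72,0],[72,5],[74,2]]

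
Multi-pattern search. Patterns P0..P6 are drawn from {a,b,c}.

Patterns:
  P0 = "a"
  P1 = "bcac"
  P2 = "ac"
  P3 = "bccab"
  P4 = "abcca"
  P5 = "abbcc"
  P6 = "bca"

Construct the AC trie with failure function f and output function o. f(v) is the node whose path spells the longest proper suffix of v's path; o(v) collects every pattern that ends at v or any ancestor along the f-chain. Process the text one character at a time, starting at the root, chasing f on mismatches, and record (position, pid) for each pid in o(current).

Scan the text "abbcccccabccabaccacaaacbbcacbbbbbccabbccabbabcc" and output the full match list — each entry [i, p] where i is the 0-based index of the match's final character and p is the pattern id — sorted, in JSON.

Build automaton:
Trie (insert patterns):
  0='ε' goto a→1 b→2
  1='a' goto b→10 c→6  [P0 ends]
  2='b' goto c→3
  3='bc' goto a→4 c→7
  4='bca' goto c→5  [P6 ends]
  5='bcac' goto ·  [P1 ends]
  6='ac' goto ·  [P2 ends]
  7='bcc' goto a→8
  8='bcca' goto b→9
  9='bccab' goto ·  [P3 ends]
  10='ab' goto b→14 c→11
  11='abc' goto c→12
  12='abcc' goto a→13
  13='abcca' goto ·  [P4 ends]
  14='abb' goto c→15
  15='abbc' goto c→16
  16='abbcc' goto ·  [P5 ends]

Failure links (BFS by depth):
  fail(1) 'a': from fail(0)=0 chase 'a': 0 ⇒ 0;  out={0}∪out(0)={0}
  fail(2) 'b': from fail(0)=0 chase 'b': 0 ⇒ 0;  out=∅∪out(0)=∅
  fail(3) 'bc': from fail(2)=0 chase 'c': 0 ⇒ 0;  out=∅∪out(0)=∅
  fail(6) 'ac': from fail(1)=0 chase 'c': 0 ⇒ 0;  out={2}∪out(0)={2}
  fail(10) 'ab': from fail(1)=0 chase 'b': 0 ⇒ 2;  out=∅∪out(2)=∅
  fail(4) 'bca': from fail(3)=0 chase 'a': 0 ⇒ 1;  out={6}∪out(1)={0,6}
  fail(7) 'bcc': from fail(3)=0 chase 'c': 0 ⇒ 0;  out=∅∪out(0)=∅
  fail(11) 'abc': from fail(10)=2 chase 'c': 2 ⇒ 3;  out=∅∪out(3)=∅
  fail(14) 'abb': from fail(10)=2 chase 'b': 2→0 ⇒ 2;  out=∅∪out(2)=∅
  fail(5) 'bcac': from fail(4)=1 chase 'c': 1 ⇒ 6;  out={1}∪out(6)={1,2}
  fail(8) 'bcca': from fail(7)=0 chase 'a': 0 ⇒ 1;  out=∅∪out(1)={0}
  fail(12) 'abcc': from fail(11)=3 chase 'c': 3 ⇒ 7;  out=∅∪out(7)=∅
  fail(15) 'abbc': from fail(14)=2 chase 'c': 2 ⇒ 3;  out=∅∪out(3)=∅
  fail(9) 'bccab': from fail(8)=1 chase 'b': 1 ⇒ 10;  out={3}∪out(10)={3}
  fail(13) 'abcca': from fail(12)=7 chase 'a': 7 ⇒ 8;  out={4}∪out(8)={0,4}
  fail(16) 'abbcc': from fail(15)=3 chase 'c': 3 ⇒ 7;  out={5}∪out(7)={5}

Text stream:
[0] read 'a'  n0⇒n1  ** P0@[0:0]
[1] read 'b'  n1⇒n10
[2] read 'b'  n10⇒n14
[3] read 'c'  n14⇒n15
[4] read 'c'  n15⇒n16  ** P5@[0:4]
[5] read 'c'  n16⇒n0 ·f
[6] read 'c'  n0⇒n0
[7] read 'c'  n0⇒n0
[8] read 'a'  n0⇒n1  ** P0@[8:8]
[9] read 'b'  n1⇒n10
[10] read 'c'  n10⇒n11
[11] read 'c'  n11⇒n12
[12] read 'a'  n12⇒n13  ** P0@[12:12],P4@[8:12]
[13] read 'b'  n13⇒n9 ·f  ** P3@[9:13]
[14] read 'a'  n9⇒n1 ·f  ** P0@[14:14]
[15] read 'c'  n1⇒n6  ** P2@[14:15]
[16] read 'c'  n6⇒n0 ·f
[17] read 'a'  n0⇒n1  ** P0@[17:17]
[18] read 'c'  n1⇒n6  ** P2@[17:18]
[19] read 'a'  n6⇒n1 ·f  ** P0@[19:19]
[20] read 'a'  n1⇒n1 ·f  ** P0@[20:20]
[21] read 'a'  n1⇒n1 ·f  ** P0@[21:21]
[22] read 'c'  n1⇒n6  ** P2@[21:22]
[23] read 'b'  n6⇒n2 ·f
[24] read 'b'  n2⇒n2 ·f
[25] read 'c'  n2⇒n3
[26] read 'a'  n3⇒n4  ** P0@[26:26],P6@[24:26]
[27] read 'c'  n4⇒n5  ** P1@[24:27],P2@[26:27]
[28] read 'b'  n5⇒n2 ·f
[29] read 'b'  n2⇒n2 ·f
[30] read 'b'  n2⇒n2 ·f
[31] read 'b'  n2⇒n2 ·f
[32] read 'b'  n2⇒n2 ·f
[33] read 'c'  n2⇒n3
[34] read 'c'  n3⇒n7
[35] read 'a'  n7⇒n8  ** P0@[35:35]
[36] read 'b'  n8⇒n9  ** P3@[32:36]
[37] read 'b'  n9⇒n14 ·f
[38] read 'c'  n14⇒n15
[39] read 'c'  n15⇒n16  ** P5@[35:39]
[40] read 'a'  n16⇒n8 ·f  ** P0@[40:40]
[41] read 'b'  n8⇒n9  ** P3@[37:41]
[42] read 'b'  n9⇒n14 ·f
[43] read 'a'  n14⇒n1 ·f  ** P0@[43:43]
[44] read 'b'  n1⇒n10
[45] read 'c'  n10⇒n11
[46] read 'c'  n11⇒n12

Result: [[0,0],[4,5],[8,0],[12,0],[12,4],[13,3],[14,0],[15,2],[17,0],[18,2],[19,0],[20,0],[21,0],[22,2],[26,0],[26,6],[27,1],[27,2],[35,0],[36,3],[39,5],[40,0],[41,3],[43,0]]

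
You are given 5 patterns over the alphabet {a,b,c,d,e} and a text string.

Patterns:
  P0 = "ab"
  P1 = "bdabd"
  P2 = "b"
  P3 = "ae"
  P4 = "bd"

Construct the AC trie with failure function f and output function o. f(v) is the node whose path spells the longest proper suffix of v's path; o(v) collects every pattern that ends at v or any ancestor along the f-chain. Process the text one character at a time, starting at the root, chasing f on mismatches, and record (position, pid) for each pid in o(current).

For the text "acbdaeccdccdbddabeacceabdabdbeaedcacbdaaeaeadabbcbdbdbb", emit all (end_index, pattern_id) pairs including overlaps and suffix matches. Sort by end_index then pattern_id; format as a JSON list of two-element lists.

Build:
Trie nodes:
  0='ε' goto a→1 b→3
  1='a' goto b→2 e→8
  2='ab' goto ·  ←P0
  3='b' goto d→4  ←P2
  4='bd' goto a→5  ←P4
  5='bda' goto b→6
  6='bdab' goto d→7
  7='bdabd' goto ·  ←P1
  8='ae' goto ·  ←P3

BFS fail/out derivation:
  n1('a'): parent n0 fail=0; on 'a' 0 → fail=0;  out ∅∪∅=∅
  n3('b'): parent n0 fail=0; on 'b' 0 → fail=0;  out {2}∪∅={2}
  n2('ab'): parent n1 fail=0; on 'b' 0 → fail=3;  out {0}∪{2}={0,2}
  n4('bd'): parent n3 fail=0; on 'd' 0 → fail=0;  out {4}∪∅={4}
  n8('ae'): parent n1 fail=0; on 'e' 0 → fail=0;  out {3}∪∅={3}
  n5('bda'): parent n4 fail=0; on 'a' 0 → fail=1;  out ∅∪∅=∅
  n6('bdab'): parent n5 fail=1; on 'b' 1 → fail=2;  out ∅∪{0,2}={0,2}
  n7('bdabd'): parent n6 fail=2; on 'd' 2→3 → fail=4;  out {1}∪{4}={1,4}

Text stream:
[0] read 'a'  n0⇒n1
[1] read 'c'  n1⇒n0 (fail-walked)
[2] read 'b'  n0⇒n3  ** P2@[2:2]
[3] read 'd'  n3⇒n4  ** P4@[2:3]
[4] read 'a'  n4⇒n5
[5] read 'e'  n5⇒n8 (fail-walked)  ** P3@[4:5]
[6] read 'c'  n8⇒n0 (fail-walked)
[7] read 'c'  n0⇒n0
[8] read 'd'  n0⇒n0
[9] read 'c'  n0⇒n0
[10] read 'c'  n0⇒n0
[11] read 'd'  n0⇒n0
[12] read 'b'  n0⇒n3  ** P2@[12:12]
[13] read 'd'  n3⇒n4  ** P4@[12:13]
[14] read 'd'  n4⇒n0 (fail-walked)
[15] read 'a'  n0⇒n1
[16] read 'b'  n1⇒n2  ** P0@[15:16],P2@[16:16]
[17] read 'e'  n2⇒n0 (fail-walked)
[18] read 'a'  n0⇒n1
[19] read 'c'  n1⇒n0 (fail-walked)
[20] read 'c'  n0⇒n0
[21] read 'e'  n0⇒n0
[22] read 'a'  n0⇒n1
[23] read 'b'  n1⇒n2  ** P0@[22:23],P2@[23:23]
[24] read 'd'  n2⇒n4 (fail-walked)  ** P4@[23:24]
[25] read 'a'  n4⇒n5
[26] read 'b'  n5⇒n6  ** P0@[25:26],P2@[26:26]
[27] read 'd'  n6⇒n7  ** P1@[23:27],P4@[26:27]
[28] read 'b'  n7⇒n3 (fail-walked)  ** P2@[28:28]
[29] read 'e'  n3⇒n0 (fail-walked)
[30] read 'a'  n0⇒n1
[31] read 'e'  n1⇒n8  ** P3@[30:31]
[32] read 'd'  n8⇒n0 (fail-walked)
[33] read 'c'  n0⇒n0
[34] read 'a'  n0⇒n1
[35] read 'c'  n1⇒n0 (fail-walked)
[36] read 'b'  n0⇒n3  ** P2@[36:36]
[37] read 'd'  n3⇒n4  ** P4@[36:37]
[38] read 'a'  n4⇒n5
[39] read 'a'  n5⇒n1 (fail-walked)
[40] read 'e'  n1⇒n8  ** P3@[39:40]
[41] read 'a'  n8⇒n1 (fail-walked)
[42] read 'e'  n1⇒n8  ** P3@[41:42]
[43] read 'a'  n8⇒n1 (fail-walked)
[44] read 'd'  n1⇒n0 (fail-walked)
[45] read 'a'  n0⇒n1
[46] read 'b'  n1⇒n2  ** P0@[45:46],P2@[46:46]
[47] read 'b'  n2⇒n3 (fail-walked)  ** P2@[47:47]
[48] read 'c'  n3⇒n0 (fail-walked)
[49] read 'b'  n0⇒n3  ** P2@[49:49]
[50] read 'd'  n3⇒n4  ** P4@[49:50]
[51] read 'b'  n4⇒n3 (fail-walked)  ** P2@[51:51]
[52] read 'd'  n3⇒n4  ** P4@[51:52]
[53] read 'b'  n4⇒n3 (fail-walked)  ** P2@[53:53]
[54] read 'b'  n3⇒n3 (fail-walked)  ** P2@[54:54]

All matches (sorted): [[2,2],[3,4],[5,3],[12,2],[13,4],[16,0],[16,2],[23,0],[23,2],[24,4],[26,0],[26,2],[27,1],[27,4],[28,2],[31,3],[36,2],[37,4],[40,3],[42,3],[46,0],[46,2],[47,2],[49,2],[50,4],[51,2],[52,4],[53,2],[54,2]]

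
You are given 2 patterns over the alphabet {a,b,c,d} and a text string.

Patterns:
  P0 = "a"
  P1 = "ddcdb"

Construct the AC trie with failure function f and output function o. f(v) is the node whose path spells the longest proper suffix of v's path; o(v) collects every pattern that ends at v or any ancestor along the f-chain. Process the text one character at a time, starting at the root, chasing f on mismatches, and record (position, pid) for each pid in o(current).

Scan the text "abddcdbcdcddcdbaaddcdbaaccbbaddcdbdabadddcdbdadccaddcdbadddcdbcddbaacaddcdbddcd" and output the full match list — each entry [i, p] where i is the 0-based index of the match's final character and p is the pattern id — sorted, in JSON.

Build automaton:
Trie (insert patterns):
  0='ε' goto a→1 d→2
  1='a' goto ·  [P0 ends]
  2='d' goto d→3
  3='dd' goto c→4
  4='ddc' goto d→5
  5='ddcd' goto b→6
  6='ddcdb' goto ·  [P1 ends]

Failure links (BFS by depth):
  fail(1) 'a': from fail(0)=0 chase 'a': 0 ⇒ 0;  out={0}∪out(0)={0}
  fail(2) 'd': from fail(0)=0 chase 'd': 0 ⇒ 0;  out=∅∪out(0)=∅
  fail(3) 'dd': from fail(2)=0 chase 'd': 0 ⇒ 2;  out=∅∪out(2)=∅
  fail(4) 'ddc': from fail(3)=2 chase 'c': 2→0 ⇒ 0;  out=∅∪out(0)=∅
  fail(5) 'ddcd': from fail(4)=0 chase 'd': 0 ⇒ 2;  out=∅∪out(2)=∅
  fail(6) 'ddcdb': from fail(5)=2 chase 'b': 2→0 ⇒ 0;  out={1}∪out(0)={1}

Scan:
pos 0 'a': at 1  ** P0@[0:0]
pos 1 'b': at 0 (via fail)
pos 2 'd': at 2
pos 3 'd': at 3
pos 4 'c': at 4
pos 5 'd': at 5
pos 6 'b': at 6  ** P1@[2:6]
pos 7 'c': at 0 (via fail)
pos 8 'd': at 2
pos 9 'c': at 0 (via fail)
pos 10 'd': at 2
pos 11 'd': at 3
pos 12 'c': at 4
pos 13 'd': at 5
pos 14 'b': at 6  ** P1@[10:14]
pos 15 'a': at 1 (via fail)  ** P0@[15:15]
pos 16 'a': at 1 (via fail)  ** P0@[16:16]
pos 17 'd': at 2 (via fail)
pos 18 'd': at 3
pos 19 'c': at 4
pos 20 'd': at 5
pos 21 'b': at 6  ** P1@[17:21]
pos 22 'a': at 1 (via fail)  ** P0@[22:22]
pos 23 'a': at 1 (via fail)  ** P0@[23:23]
pos 24 'c': at 0 (via fail)
pos 25 'c': at 0
pos 26 'b': at 0
pos 27 'b': at 0
pos 28 'a': at 1  ** P0@[28:28]
pos 29 'd': at 2 (via fail)
pos 30 'd': at 3
pos 31 'c': at 4
pos 32 'd': at 5
pos 33 'b': at 6  ** P1@[29:33]
pos 34 'd': at 2 (via fail)
pos 35 'a': at 1 (via fail)  ** P0@[35:35]
pos 36 'b': at 0 (via fail)
pos 37 'a': at 1  ** P0@[37:37]
pos 38 'd': at 2 (via fail)
pos 39 'd': at 3
pos 40 'd': at 3 (via fail)
pos 41 'c': at 4
pos 42 'd': at 5
pos 43 'b': at 6  ** P1@[39:43]
pos 44 'd': at 2 (via fail)
pos 45 'a': at 1 (via fail)  ** P0@[45:45]
pos 46 'd': at 2 (via fail)
pos 47 'c': at 0 (via fail)
pos 48 'c': at 0
pos 49 'a': at 1  ** P0@[49:49]
pos 50 'd': at 2 (via fail)
pos 51 'd': at 3
pos 52 'c': at 4
pos 53 'd': at 5
pos 54 'b': at 6  ** P1@[50:54]
pos 55 'a': at 1 (via fail)  ** P0@[55:55]
pos 56 'd': at 2 (via fail)
pos 57 'd': at 3
pos 58 'd': at 3 (via fail)
pos 59 'c': at 4
pos 60 'd': at 5
pos 61 'b': at 6  ** P1@[57:61]
pos 62 'c': at 0 (via fail)
pos 63 'd': at 2
pos 64 'd': at 3
pos 65 'b': at 0 (via fail)
pos 66 'a': at 1  ** P0@[66:66]
pos 67 'a': at 1 (via fail)  ** P0@[67:67]
pos 68 'c': at 0 (via fail)
pos 69 'a': at 1  ** P0@[69:69]
pos 70 'd': at 2 (via fail)
pos 71 'd': at 3
pos 72 'c': at 4
pos 73 'd': at 5
pos 74 'b': at 6  ** P1@[70:74]
pos 75 'd': at 2 (via fail)
pos 76 'd': at 3
pos 77 'c': at 4
pos 78 'd': at 5

Result: [[0,0],[6,1],[14,1],[15,0],[16,0],[21,1],[22,0],[23,0],[28,0],[33,1],[35,0],[37,0],[43,1],[45,0],[49,0],[54,1],[55,0],[61,1],[66,0],[67,0],[69,0],[74,1]]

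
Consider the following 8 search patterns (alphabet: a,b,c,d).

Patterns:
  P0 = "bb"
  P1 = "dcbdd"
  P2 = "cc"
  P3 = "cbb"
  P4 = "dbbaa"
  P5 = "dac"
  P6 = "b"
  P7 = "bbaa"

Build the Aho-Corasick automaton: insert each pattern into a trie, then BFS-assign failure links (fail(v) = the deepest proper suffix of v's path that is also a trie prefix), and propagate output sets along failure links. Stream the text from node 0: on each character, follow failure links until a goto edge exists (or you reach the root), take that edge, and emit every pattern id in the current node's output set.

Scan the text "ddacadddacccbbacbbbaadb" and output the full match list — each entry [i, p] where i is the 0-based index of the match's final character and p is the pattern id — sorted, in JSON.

Build:
Trie nodes:
  n0 'ε': b→1 c→8 d→3
  n1 'b': b→2  [P6 ends]
  n2 'bb': a→18  [P0 ends]
  n3 'd': a→16 b→12 c→4
  n4 'dc': b→5
  n5 'dcb': d→6
  n6 'dcbd': d→7
  n7 'dcbdd': ·  [P1 ends]
  n8 'c': b→10 c→9
  n9 'cc': ·  [P2 ends]
  n10 'cb': b→11
  n11 'cbb': ·  [P3 ends]
  n12 'db': b→13
  n13 'dbb': a→14
  n14 'dbba': a→15
  n15 'dbbaa': ·  [P4 ends]
  n16 'da': c→17
  n17 'dac': ·  [P5 ends]
  n18 'bba': a→19
  n19 'bbaa': ·  [P7 ends]

BFS fail/out derivation:
  fail(1) 'b': from fail(0)=0 chase 'b': 0 ⇒ 0;  out={6}∪out(0)={6}
  fail(3) 'd': from fail(0)=0 chase 'd': 0 ⇒ 0;  out=∅∪out(0)=∅
  fail(8) 'c': from fail(0)=0 chase 'c': 0 ⇒ 0;  out=∅∪out(0)=∅
  fail(2) 'bb': from fail(1)=0 chase 'b': 0 ⇒ 1;  out={0}∪out(1)={0,6}
  fail(4) 'dc': from fail(3)=0 chase 'c': 0 ⇒ 8;  out=∅∪out(8)=∅
  fail(9) 'cc': from fail(8)=0 chase 'c': 0 ⇒ 8;  out={2}∪out(8)={2}
  fail(10) 'cb': from fail(8)=0 chase 'b': 0 ⇒ 1;  out=∅∪out(1)={6}
  fail(12) 'db': from fail(3)=0 chase 'b': 0 ⇒ 1;  out=∅∪out(1)={6}
  fail(16) 'da': from fail(3)=0 chase 'a': 0 ⇒ 0;  out=∅∪out(0)=∅
  fail(5) 'dcb': from fail(4)=8 chase 'b': 8 ⇒ 10;  out=∅∪out(10)={6}
  fail(11) 'cbb': from fail(10)=1 chase 'b': 1 ⇒ 2;  out={3}∪out(2)={0,3,6}
  fail(13) 'dbb': from fail(12)=1 chase 'b': 1 ⇒ 2;  out=∅∪out(2)={0,6}
  fail(17) 'dac': from fail(16)=0 chase 'c': 0 ⇒ 8;  out={5}∪out(8)={5}
  fail(18) 'bba': from fail(2)=1 chase 'a': 1→0 ⇒ 0;  out=∅∪out(0)=∅
  fail(6) 'dcbd': from fail(5)=10 chase 'd': 10→1→0 ⇒ 3;  out=∅∪out(3)=∅
  fail(14) 'dbba': from fail(13)=2 chase 'a': 2 ⇒ 18;  out=∅∪out(18)=∅
  fail(19) 'bbaa': from fail(18)=0 chase 'a': 0 ⇒ 0;  out={7}∪out(0)={7}
  fail(7) 'dcbdd': from fail(6)=3 chase 'd': 3→0 ⇒ 3;  out={1}∪out(3)={1}
  fail(15) 'dbbaa': from fail(14)=18 chase 'a': 18 ⇒ 19;  out={4}∪out(19)={4,7}

Scan:
pos 0 'd': at 3
pos 1 'd': at 3 (fail-walked)
pos 2 'a': at 16
pos 3 'c': at 17  emit P5@[1:3]
pos 4 'a': at 0 (fail-walked)
pos 5 'd': at 3
pos 6 'd': at 3 (fail-walked)
pos 7 'd': at 3 (fail-walked)
pos 8 'a': at 16
pos 9 'c': at 17  emit P5@[7:9]
pos 10 'c': at 9 (fail-walked)  emit P2@[9:10]
pos 11 'c': at 9 (fail-walked)  emit P2@[10:11]
pos 12 'b': at 10 (fail-walked)  emit P6@[12:12]
pos 13 'b': at 11  emit P0@[12:13],P3@[11:13],P6@[13:13]
pos 14 'a': at 18 (fail-walked)
pos 15 'c': at 8 (fail-walked)
pos 16 'b': at 10  emit P6@[16:16]
pos 17 'b': at 11  emit P0@[16:17],P3@[15:17],P6@[17:17]
pos 18 'b': at 2 (fail-walked)  emit P0@[17:18],P6@[18:18]
pos 19 'a': at 18
pos 20 'a': at 19  emit P7@[17:20]
pos 21 'd': at 3 (fail-walked)
pos 22 'b': at 12  emit P6@[22:22]

Result: [[3,5],[9,5],[10,2],[11,2],[12,6],[13,0],[13,3],[13,6],[16,6],[17,0],[17,3],[17,6],[18,0],[18,6],[20,7],[22,6]]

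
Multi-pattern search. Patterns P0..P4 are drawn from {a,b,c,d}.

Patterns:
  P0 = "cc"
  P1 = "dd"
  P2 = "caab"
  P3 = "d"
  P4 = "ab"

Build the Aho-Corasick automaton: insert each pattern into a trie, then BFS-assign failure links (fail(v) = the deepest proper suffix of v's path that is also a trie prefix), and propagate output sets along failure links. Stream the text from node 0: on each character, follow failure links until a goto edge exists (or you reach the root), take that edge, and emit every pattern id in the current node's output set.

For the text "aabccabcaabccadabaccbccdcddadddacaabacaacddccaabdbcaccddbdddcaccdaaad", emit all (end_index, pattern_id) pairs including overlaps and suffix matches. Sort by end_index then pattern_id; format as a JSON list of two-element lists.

Construct AC machine:
Trie nodes:
  n0 'ε': a→8 c→1 d→3
  n1 'c': a→5 c→2
  n2 'cc': ·  [P0 ends]
  n3 'd': d→4  [P3 ends]
  n4 'dd': ·  [P1 ends]
  n5 'ca': a→6
  n6 'caa': b→7
  n7 'caab': ·  [P2 ends]
  n8 'a': b→9
  n9 'ab': ·  [P4 ends]

Failure links (BFS by depth):
  n1('c'): parent n0 fail=0; on 'c' 0 → fail=0;  out ∅∪∅=∅
  n3('d'): parent n0 fail=0; on 'd' 0 → fail=0;  out {3}∪∅={3}
  n8('a'): parent n0 fail=0; on 'a' 0 → fail=0;  out ∅∪∅=∅
  n2('cc'): parent n1 fail=0; on 'c' 0 → fail=1;  out {0}∪∅={0}
  n4('dd'): parent n3 fail=0; on 'd' 0 → fail=3;  out {1}∪{3}={1,3}
  n5('ca'): parent n1 fail=0; on 'a' 0 → fail=8;  out ∅∪∅=∅
  n9('ab'): parent n8 fail=0; on 'b' 0 → fail=0;  out {4}∪∅={4}
  n6('caa'): parent n5 fail=8; on 'a' 8→0 → fail=8;  out ∅∪∅=∅
  n7('caab'): parent n6 fail=8; on 'b' 8 → fail=9;  out {2}∪{4}={2,4}

Scan:
[0] read 'a'  n0⇒n8
[1] read 'a'  n8⇒n8 (fail-walked)
[2] read 'b'  n8⇒n9  ** P4@[1:2]
[3] read 'c'  n9⇒n1 (fail-walked)
[4] read 'c'  n1⇒n2  ** P0@[3:4]
[5] read 'a'  n2⇒n5 (fail-walked)
[6] read 'b'  n5⇒n9 (fail-walked)  ** P4@[5:6]
[7] read 'c'  n9⇒n1 (fail-walked)
[8] read 'a'  n1⇒n5
[9] read 'a'  n5⇒n6
[10] read 'b'  n6⇒n7  ** P2@[7:10],P4@[9:10]
[11] read 'c'  n7⇒n1 (fail-walked)
[12] read 'c'  n1⇒n2  ** P0@[11:12]
[13] read 'a'  n2⇒n5 (fail-walked)
[14] read 'd'  n5⇒n3 (fail-walked)  ** P3@[14:14]
[15] read 'a'  n3⇒n8 (fail-walked)
[16] read 'b'  n8⇒n9  ** P4@[15:16]
[17] read 'a'  n9⇒n8 (fail-walked)
[18] read 'c'  n8⇒n1 (fail-walked)
[19] read 'c'  n1⇒n2  ** P0@[18:19]
[20] read 'b'  n2⇒n0 (fail-walked)
[21] read 'c'  n0⇒n1
[22] read 'c'  n1⇒n2  ** P0@[21:22]
[23] read 'd'  n2⇒n3 (fail-walked)  ** P3@[23:23]
[24] read 'c'  n3⇒n1 (fail-walked)
[25] read 'd'  n1⇒n3 (fail-walked)  ** P3@[25:25]
[26] read 'd'  n3⇒n4  ** P1@[25:26],P3@[26:26]
[27] read 'a'  n4⇒n8 (fail-walked)
[28] read 'd'  n8⇒n3 (fail-walked)  ** P3@[28:28]
[29] read 'd'  n3⇒n4  ** P1@[28:29],P3@[29:29]
[30] read 'd'  n4⇒n4 (fail-walked)  ** P1@[29:30],P3@[30:30]
[31] read 'a'  n4⇒n8 (fail-walked)
[32] read 'c'  n8⇒n1 (fail-walked)
[33] read 'a'  n1⇒n5
[34] read 'a'  n5⇒n6
[35] read 'b'  n6⇒n7  ** P2@[32:35],P4@[34:35]
[36] read 'a'  n7⇒n8 (fail-walked)
[37] read 'c'  n8⇒n1 (fail-walked)
[38] read 'a'  n1⇒n5
[39] read 'a'  n5⇒n6
[40] read 'c'  n6⇒n1 (fail-walked)
[41] read 'd'  n1⇒n3 (fail-walked)  ** P3@[41:41]
[42] read 'd'  n3⇒n4  ** P1@[41:42],P3@[42:42]
[43] read 'c'  n4⇒n1 (fail-walked)
[44] read 'c'  n1⇒n2  ** P0@[43:44]
[45] read 'a'  n2⇒n5 (fail-walked)
[46] read 'a'  n5⇒n6
[47] read 'b'  n6⇒n7  ** P2@[44:47],P4@[46:47]
[48] read 'd'  n7⇒n3 (fail-walked)  ** P3@[48:48]
[49] read 'b'  n3⇒n0 (fail-walked)
[50] read 'c'  n0⇒n1
[51] read 'a'  n1⇒n5
[52] read 'c'  n5⇒n1 (fail-walked)
[53] read 'c'  n1⇒n2  ** P0@[52:53]
[54] read 'd'  n2⇒n3 (fail-walked)  ** P3@[54:54]
[55] read 'd'  n3⇒n4  ** P1@[54:55],P3@[55:55]
[56] read 'b'  n4⇒n0 (fail-walked)
[57] read 'd'  n0⇒n3  ** P3@[57:57]
[58] read 'd'  n3⇒n4  ** P1@[57:58],P3@[58:58]
[59] read 'd'  n4⇒n4 (fail-walked)  ** P1@[58:59],P3@[59:59]
[60] read 'c'  n4⇒n1 (fail-walked)
[61] read 'a'  n1⇒n5
[62] read 'c'  n5⇒n1 (fail-walked)
[63] read 'c'  n1⇒n2  ** P0@[62:63]
[64] read 'd'  n2⇒n3 (fail-walked)  ** P3@[64:64]
[65] read 'a'  n3⇒n8 (fail-walked)
[66] read 'a'  n8⇒n8 (fail-walked)
[67] read 'a'  n8⇒n8 (fail-walked)
[68] read 'd'  n8⇒n3 (fail-walked)  ** P3@[68:68]

Matches: [[2,4],[4,0],[6,4],[10,2],[10,4],[12,0],[14,3],[16,4],[19,0],[22,0],[23,3],[25,3],[26,1],[26,3],[28,3],[29,1],[29,3],[30,1],[30,3],[35,2],[35,4],[41,3],[42,1],[42,3],[44,0],[47,2],[47,4],[48,3],[53,0],[54,3],[55,1],[55,3],[57,3],[58,1],[58,3],[59,1],[59,3],[63,0],[64,3],[68,3]]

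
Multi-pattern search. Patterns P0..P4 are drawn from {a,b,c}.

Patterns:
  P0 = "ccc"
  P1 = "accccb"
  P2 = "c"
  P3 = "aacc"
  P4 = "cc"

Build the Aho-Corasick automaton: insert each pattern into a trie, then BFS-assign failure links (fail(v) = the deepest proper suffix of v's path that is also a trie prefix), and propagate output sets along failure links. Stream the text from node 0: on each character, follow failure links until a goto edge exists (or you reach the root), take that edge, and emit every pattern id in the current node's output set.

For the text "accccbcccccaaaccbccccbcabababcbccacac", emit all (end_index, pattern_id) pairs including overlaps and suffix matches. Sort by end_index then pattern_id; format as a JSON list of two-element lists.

Build automaton:
Trie (insert patterns):
  0='ε' goto a→4 c→1
  1='c' goto c→2  [P2 ends]
  2='cc' goto c→3  [P4 ends]
  3='ccc' goto ·  [P0 ends]
  4='a' goto a→10 c→5
  5='ac' goto c→6
  6='acc' goto c→7
  7='accc' goto c→8
  8='acccc' goto b→9
  9='accccb' goto ·  [P1 ends]
  10='aa' goto c→11
  11='aac' goto c→12
  12='aacc' goto ·  [P3 ends]

BFS fail/out derivation:
  n1('c'): parent n0 fail=0; on 'c' 0 → fail=0;  out {2}∪∅={2}
  n4('a'): parent n0 fail=0; on 'a' 0 → fail=0;  out ∅∪∅=∅
  n2('cc'): parent n1 fail=0; on 'c' 0 → fail=1;  out {4}∪{2}={2,4}
  n5('ac'): parent n4 fail=0; on 'c' 0 → fail=1;  out ∅∪{2}={2}
  n10('aa'): parent n4 fail=0; on 'a' 0 → fail=4;  out ∅∪∅=∅
  n3('ccc'): parent n2 fail=1; on 'c' 1 → fail=2;  out {0}∪{2,4}={0,2,4}
  n6('acc'): parent n5 fail=1; on 'c' 1 → fail=2;  out ∅∪{2,4}={2,4}
  n11('aac'): parent n10 fail=4; on 'c' 4 → fail=5;  out ∅∪{2}={2}
  n7('accc'): parent n6 fail=2; on 'c' 2 → fail=3;  out ∅∪{0,2,4}={0,2,4}
  n12('aacc'): parent n11 fail=5; on 'c' 5 → fail=6;  out {3}∪{2,4}={2,3,4}
  n8('acccc'): parent n7 fail=3; on 'c' 3→2 → fail=3;  out ∅∪{0,2,4}={0,2,4}
  n9('accccb'): parent n8 fail=3; on 'b' 3→2→1→0 → fail=0;  out {1}∪∅={1}

Run:
i=0 'a': node 0→4
i=1 'c': node 4→5  ** P2@[1:1]
i=2 'c': node 5→6  ** P2@[2:2],P4@[1:2]
i=3 'c': node 6→7  ** P0@[1:3],P2@[3:3],P4@[2:3]
i=4 'c': node 7→8  ** P0@[2:4],P2@[4:4],P4@[3:4]
i=5 'b': node 8→9  ** P1@[0:5]
i=6 'c': node 9→1 (fail-walked)  ** P2@[6:6]
i=7 'c': node 1→2  ** P2@[7:7],P4@[6:7]
i=8 'c': node 2→3  ** P0@[6:8],P2@[8:8],P4@[7:8]
i=9 'c': node 3→3 (fail-walked)  ** P0@[7:9],P2@[9:9],P4@[8:9]
i=10 'c': node 3→3 (fail-walked)  ** P0@[8:10],P2@[10:10],P4@[9:10]
i=11 'a': node 3→4 (fail-walked)
i=12 'a': node 4→10
i=13 'a': node 10→10 (fail-walked)
i=14 'c': node 10→11  ** P2@[14:14]
i=15 'c': node 11→12  ** P2@[15:15],P3@[12:15],P4@[14:15]
i=16 'b': node 12→0 (fail-walked)
i=17 'c': node 0→1  ** P2@[17:17]
i=18 'c': node 1→2  ** P2@[18:18],P4@[17:18]
i=19 'c': node 2→3  ** P0@[17:19],P2@[19:19],P4@[18:19]
i=20 'c': node 3→3 (fail-walked)  ** P0@[18:20],P2@[20:20],P4@[19:20]
i=21 'b': node 3→0 (fail-walked)
i=22 'c': node 0→1  ** P2@[22:22]
i=23 'a': node 1→4 (fail-walked)
i=24 'b': node 4→0 (fail-walked)
i=25 'a': node 0→4
i=26 'b': node 4→0 (fail-walked)
i=27 'a': node 0→4
i=28 'b': node 4→0 (fail-walked)
i=29 'c': node 0→1  ** P2@[29:29]
i=30 'b': node 1→0 (fail-walked)
i=31 'c': node 0→1  ** P2@[31:31]
i=32 'c': node 1→2  ** P2@[32:32],P4@[31:32]
i=33 'a': node 2→4 (fail-walked)
i=34 'c': node 4→5  ** P2@[34:34]
i=35 'a': node 5→4 (fail-walked)
i=36 'c': node 4→5  ** P2@[36:36]

Result: [[1,2],[2,2],[2,4],[3,0],[3,2],[3,4],[4,0],[4,2],[4,4],[5,1],[6,2],[7,2],[7,4],[8,0],[8,2],[8,4],[9,0],[9,2],[9,4],[10,0],[10,2],[10,4],[14,2],[15,2],[15,3],[15,4],[17,2],[18,2],[18,4],[19,0],[19,2],[19,4],[20,0],[20,2],[20,4],[22,2],[29,2],[31,2],[32,2],[32,4],[34,2],[36,2]]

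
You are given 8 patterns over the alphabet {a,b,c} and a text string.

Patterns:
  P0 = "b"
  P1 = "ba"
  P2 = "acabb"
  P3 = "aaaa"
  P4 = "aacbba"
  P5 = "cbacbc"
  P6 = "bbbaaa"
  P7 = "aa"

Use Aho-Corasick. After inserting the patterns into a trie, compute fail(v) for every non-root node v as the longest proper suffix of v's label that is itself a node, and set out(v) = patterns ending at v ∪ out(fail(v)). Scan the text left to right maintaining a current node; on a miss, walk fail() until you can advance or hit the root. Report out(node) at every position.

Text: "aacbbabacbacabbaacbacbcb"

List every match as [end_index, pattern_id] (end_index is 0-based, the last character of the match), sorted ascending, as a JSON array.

Build automaton:
Trie (insert patterns):
  n0 'ε': a→3 b→1 c→15
  n1 'b': a→2 b→21  ←P0
  n2 'ba': ·  ←P1
  n3 'a': a→8 c→4
  n4 'ac': a→5
  n5 'aca': b→6
  n6 'acab': b→7
  n7 'acabb': ·  ←P2
  n8 'aa': a→9 c→11  ←P7
  n9 'aaa': a→10
  n10 'aaaa': ·  ←P3
  n11 'aac': b→12
  n12 'aacb': b→13
  n13 'aacbb': a→14
  n14 'aacbba': ·  ←P4
  n15 'c': b→16
  n16 'cb': a→17
  n17 'cba': c→18
  n18 'cbac': b→19
  n19 'cbacb': c→20
  n20 'cbacbc': ·  ←P5
  n21 'bb': b→22
  n22 'bbb': a→23
  n23 'bbba': a→24
  n24 'bbbaa': a→25
  n25 'bbbaaa': ·  ←P6

Failure links (BFS by depth):
  fail(1) 'b': from fail(0)=0 chase 'b': 0 ⇒ 0;  out={0}∪out(0)={0}
  fail(3) 'a': from fail(0)=0 chase 'a': 0 ⇒ 0;  out=∅∪out(0)=∅
  fail(15) 'c': from fail(0)=0 chase 'c': 0 ⇒ 0;  out=∅∪out(0)=∅
  fail(2) 'ba': from fail(1)=0 chase 'a': 0 ⇒ 3;  out={1}∪out(3)={1}
  fail(4) 'ac': from fail(3)=0 chase 'c': 0 ⇒ 15;  out=∅∪out(15)=∅
  fail(8) 'aa': from fail(3)=0 chase 'a': 0 ⇒ 3;  out={7}∪out(3)={7}
  fail(16) 'cb': from fail(15)=0 chase 'b': 0 ⇒ 1;  out=∅∪out(1)={0}
  fail(21) 'bb': from fail(1)=0 chase 'b': 0 ⇒ 1;  out=∅∪out(1)={0}
  fail(5) 'aca': from fail(4)=15 chase 'a': 15→0 ⇒ 3;  out=∅∪out(3)=∅
  fail(9) 'aaa': from fail(8)=3 chase 'a': 3 ⇒ 8;  out=∅∪out(8)={7}
  fail(11) 'aac': from fail(8)=3 chase 'c': 3 ⇒ 4;  out=∅∪out(4)=∅
  fail(17) 'cba': from fail(16)=1 chase 'a': 1 ⇒ 2;  out=∅∪out(2)={1}
  fail(22) 'bbb': from fail(21)=1 chase 'b': 1 ⇒ 21;  out=∅∪out(21)={0}
  fail(6) 'acab': from fail(5)=3 chase 'b': 3→0 ⇒ 1;  out=∅∪out(1)={0}
  fail(10) 'aaaa': from fail(9)=8 chase 'a': 8 ⇒ 9;  out={3}∪out(9)={3,7}
  fail(12) 'aacb': from fail(11)=4 chase 'b': 4→15 ⇒ 16;  out=∅∪out(16)={0}
  fail(18) 'cbac': from fail(17)=2 chase 'c': 2→3 ⇒ 4;  out=∅∪out(4)=∅
  fail(23) 'bbba': from fail(22)=21 chase 'a': 21→1 ⇒ 2;  out=∅∪out(2)={1}
  fail(7) 'acabb': from fail(6)=1 chase 'b': 1 ⇒ 21;  out={2}∪out(21)={0,2}
  fail(13) 'aacbb': from fail(12)=16 chase 'b': 16→1 ⇒ 21;  out=∅∪out(21)={0}
  fail(19) 'cbacb': from fail(18)=4 chase 'b': 4→15 ⇒ 16;  out=∅∪out(16)={0}
  fail(24) 'bbbaa': from fail(23)=2 chase 'a': 2→3 ⇒ 8;  out=∅∪out(8)={7}
  fail(14) 'aacbba': from fail(13)=21 chase 'a': 21→1 ⇒ 2;  out={4}∪out(2)={1,4}
  fail(20) 'cbacbc': from fail(19)=16 chase 'c': 16→1→0 ⇒ 15;  out={5}∪out(15)={5}
  fail(25) 'bbbaaa': from fail(24)=8 chase 'a': 8 ⇒ 9;  out={6}∪out(9)={6,7}

Scan:
pos 0 'a': at 3
pos 1 'a': at 8  emit P7@[0:1]
pos 2 'c': at 11
pos 3 'b': at 12  emit P0@[3:3]
pos 4 'b': at 13  emit P0@[4:4]
pos 5 'a': at 14  emit P1@[4:5],P4@[0:5]
pos 6 'b': at 1 ·f  emit P0@[6:6]
pos 7 'a': at 2  emit P1@[6:7]
pos 8 'c': at 4 ·f
pos 9 'b': at 16 ·f  emit P0@[9:9]
pos 10 'a': at 17  emit P1@[9:10]
pos 11 'c': at 18
pos 12 'a': at 5 ·f
pos 13 'b': at 6  emit P0@[13:13]
pos 14 'b': at 7  emit P0@[14:14],P2@[10:14]
pos 15 'a': at 2 ·f  emit P1@[14:15]
pos 16 'a': at 8 ·f  emit P7@[15:16]
pos 17 'c': at 11
pos 18 'b': at 12  emit P0@[18:18]
pos 19 'a': at 17 ·f  emit P1@[18:19]
pos 20 'c': at 18
pos 21 'b': at 19  emit P0@[21:21]
pos 22 'c': at 20  emit P5@[17:22]
pos 23 'b': at 16 ·f  emit P0@[23:23]

Result: [[1,7],[3,0],[4,0],[5,1],[5,4],[6,0],[7,1],[9,0],[10,1],[13,0],[14,0],[14,2],[15,1],[16,7],[18,0],[19,1],[21,0],[22,5],[23,0]]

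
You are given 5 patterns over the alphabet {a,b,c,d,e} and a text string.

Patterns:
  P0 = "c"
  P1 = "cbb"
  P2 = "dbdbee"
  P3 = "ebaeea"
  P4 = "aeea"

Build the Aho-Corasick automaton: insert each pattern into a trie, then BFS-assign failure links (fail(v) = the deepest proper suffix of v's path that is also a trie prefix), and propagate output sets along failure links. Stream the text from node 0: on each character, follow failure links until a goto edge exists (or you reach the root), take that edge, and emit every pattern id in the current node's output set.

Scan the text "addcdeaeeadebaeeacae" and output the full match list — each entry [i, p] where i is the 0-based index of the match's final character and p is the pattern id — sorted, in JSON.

Build:
Trie nodes:
  n0 'ε': a→16 c→1 d→4 e→10
  n1 'c': b→2  ←P0
  n2 'cb': b→3
  n3 'cbb': ·  ←P1
  n4 'd': b→5
  n5 'db': d→6
  n6 'dbd': b→7
  n7 'dbdb': e→8
  n8 'dbdbe': e→9
  n9 'dbdbee': ·  ←P2
  n10 'e': b→11
  n11 'eb': a→12
  n12 'eba': e→13
  n13 'ebae': e→14
  n14 'ebaee': a→15
  n15 'ebaeea': ·  ←P3
  n16 'a': e→17
  n17 'ae': e→18
  n18 'aee': a→19
  n19 'aeea': ·  ←P4

Failure links (BFS by depth):
  n1('c'): parent n0 fail=0; on 'c' 0 → fail=0;  out {0}∪∅={0}
  n4('d'): parent n0 fail=0; on 'd' 0 → fail=0;  out ∅∪∅=∅
  n10('e'): parent n0 fail=0; on 'e' 0 → fail=0;  out ∅∪∅=∅
  n16('a'): parent n0 fail=0; on 'a' 0 → fail=0;  out ∅∪∅=∅
  n2('cb'): parent n1 fail=0; on 'b' 0 → fail=0;  out ∅∪∅=∅
  n5('db'): parent n4 fail=0; on 'b' 0 → fail=0;  out ∅∪∅=∅
  n11('eb'): parent n10 fail=0; on 'b' 0 → fail=0;  out ∅∪∅=∅
  n17('ae'): parent n16 fail=0; on 'e' 0 → fail=10;  out ∅∪∅=∅
  n3('cbb'): parent n2 fail=0; on 'b' 0 → fail=0;  out {1}∪∅={1}
  n6('dbd'): parent n5 fail=0; on 'd' 0 → fail=4;  out ∅∪∅=∅
  n12('eba'): parent n11 fail=0; on 'a' 0 → fail=16;  out ∅∪∅=∅
  n18('aee'): parent n17 fail=10; on 'e' 10→0 → fail=10;  out ∅∪∅=∅
  n7('dbdb'): parent n6 fail=4; on 'b' 4 → fail=5;  out ∅∪∅=∅
  n13('ebae'): parent n12 fail=16; on 'e' 16 → fail=17;  out ∅∪∅=∅
  n19('aeea'): parent n18 fail=10; on 'a' 10→0 → fail=16;  out {4}∪∅={4}
  n8('dbdbe'): parent n7 fail=5; on 'e' 5→0 → fail=10;  out ∅∪∅=∅
  n14('ebaee'): parent n13 fail=17; on 'e' 17 → fail=18;  out ∅∪∅=∅
  n9('dbdbee'): parent n8 fail=10; on 'e' 10→0 → fail=10;  out {2}∪∅={2}
  n15('ebaeea'): parent n14 fail=18; on 'a' 18 → fail=19;  out {3}∪{4}={3,4}

Run:
pos 0 'a': at 16
pos 1 'd': at 4 ·f
pos 2 'd': at 4 ·f
pos 3 'c': at 1 ·f  emit P0@[3:3]
pos 4 'd': at 4 ·f
pos 5 'e': at 10 ·f
pos 6 'a': at 16 ·f
pos 7 'e': at 17
pos 8 'e': at 18
pos 9 'a': at 19  emit P4@[6:9]
pos 10 'd': at 4 ·f
pos 11 'e': at 10 ·f
pos 12 'b': at 11
pos 13 'a': at 12
pos 14 'e': at 13
pos 15 'e': at 14
pos 16 'a': at 15  emit P3@[11:16],P4@[13:16]
pos 17 'c': at 1 ·f  emit P0@[17:17]
pos 18 'a': at 16 ·f
pos 19 'e': at 17

All matches (sorted): [[3,0],[9,4],[16,3],[16,4],[17,0]]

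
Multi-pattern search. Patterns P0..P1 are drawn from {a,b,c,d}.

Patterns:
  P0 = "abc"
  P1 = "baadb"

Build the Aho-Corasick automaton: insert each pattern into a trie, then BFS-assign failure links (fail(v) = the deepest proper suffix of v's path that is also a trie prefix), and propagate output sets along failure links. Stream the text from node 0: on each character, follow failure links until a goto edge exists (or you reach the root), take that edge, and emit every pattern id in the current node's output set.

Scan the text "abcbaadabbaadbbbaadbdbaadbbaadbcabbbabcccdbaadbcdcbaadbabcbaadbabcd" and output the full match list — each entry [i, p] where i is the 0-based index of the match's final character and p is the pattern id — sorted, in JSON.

Construct AC machine:
Trie (insert patterns):
  n0 'ε': a→1 b→4
  n1 'a': b→2
  n2 'ab': c→3
  n3 'abc': ·  ←P0
  n4 'b': a→5
  n5 'ba': a→6
  n6 'baa': d→7
  n7 'baad': b→8
  n8 'baadb': ·  ←P1

Failure links (BFS by depth):
  fail(1) 'a': from fail(0)=0 chase 'a': 0 ⇒ 0;  out=∅∪out(0)=∅
  fail(4) 'b': from fail(0)=0 chase 'b': 0 ⇒ 0;  out=∅∪out(0)=∅
  fail(2) 'ab': from fail(1)=0 chase 'b': 0 ⇒ 4;  out=∅∪out(4)=∅
  fail(5) 'ba': from fail(4)=0 chase 'a': 0 ⇒ 1;  out=∅∪out(1)=∅
  fail(3) 'abc': from fail(2)=4 chase 'c': 4→0 ⇒ 0;  out={0}∪out(0)={0}
  fail(6) 'baa': from fail(5)=1 chase 'a': 1→0 ⇒ 1;  out=∅∪out(1)=∅
  fail(7) 'baad': from fail(6)=1 chase 'd': 1→0 ⇒ 0;  out=∅∪out(0)=∅
  fail(8) 'baadb': from fail(7)=0 chase 'b': 0 ⇒ 4;  out={1}∪out(4)={1}

Run:
[0] read 'a'  n0⇒n1
[1] read 'b'  n1⇒n2
[2] read 'c'  n2⇒n3  → match P0@[0:2]
[3] read 'b'  n3⇒n4 (fail-walked)
[4] read 'a'  n4⇒n5
[5] read 'a'  n5⇒n6
[6] read 'd'  n6⇒n7
[7] read 'a'  n7⇒n1 (fail-walked)
[8] read 'b'  n1⇒n2
[9] read 'b'  n2⇒n4 (fail-walked)
[10] read 'a'  n4⇒n5
[11] read 'a'  n5⇒n6
[12] read 'd'  n6⇒n7
[13] read 'b'  n7⇒n8  → match P1@[9:13]
[14] read 'b'  n8⇒n4 (fail-walked)
[15] read 'b'  n4⇒n4 (fail-walked)
[16] read 'a'  n4⇒n5
[17] read 'a'  n5⇒n6
[18] read 'd'  n6⇒n7
[19] read 'b'  n7⇒n8  → match P1@[15:19]
[20] read 'd'  n8⇒n0 (fail-walked)
[21] read 'b'  n0⇒n4
[22] read 'a'  n4⇒n5
[23] read 'a'  n5⇒n6
[24] read 'd'  n6⇒n7
[25] read 'b'  n7⇒n8  → match P1@[21:25]
[26] read 'b'  n8⇒n4 (fail-walked)
[27] read 'a'  n4⇒n5
[28] read 'a'  n5⇒n6
[29] read 'd'  n6⇒n7
[30] read 'b'  n7⇒n8  → match P1@[26:30]
[31] read 'c'  n8⇒n0 (fail-walked)
[32] read 'a'  n0⇒n1
[33] read 'b'  n1⇒n2
[34] read 'b'  n2⇒n4 (fail-walked)
[35] read 'b'  n4⇒n4 (fail-walked)
[36] read 'a'  n4⇒n5
[37] read 'b'  n5⇒n2 (fail-walked)
[38] read 'c'  n2⇒n3  → match P0@[36:38]
[39] read 'c'  n3⇒n0 (fail-walked)
[40] read 'c'  n0⇒n0
[41] read 'd'  n0⇒n0
[42] read 'b'  n0⇒n4
[43] read 'a'  n4⇒n5
[44] read 'a'  n5⇒n6
[45] read 'd'  n6⇒n7
[46] read 'b'  n7⇒n8  → match P1@[42:46]
[47] read 'c'  n8⇒n0 (fail-walked)
[48] read 'd'  n0⇒n0
[49] read 'c'  n0⇒n0
[50] read 'b'  n0⇒n4
[51] read 'a'  n4⇒n5
[52] read 'a'  n5⇒n6
[53] read 'd'  n6⇒n7
[54] read 'b'  n7⇒n8  → match P1@[50:54]
[55] read 'a'  n8⇒n5 (fail-walked)
[56] read 'b'  n5⇒n2 (fail-walked)
[57] read 'c'  n2⇒n3  → match P0@[55:57]
[58] read 'b'  n3⇒n4 (fail-walked)
[59] read 'a'  n4⇒n5
[60] read 'a'  n5⇒n6
[61] read 'd'  n6⇒n7
[62] read 'b'  n7⇒n8  → match P1@[58:62]
[63] read 'a'  n8⇒n5 (fail-walked)
[64] read 'b'  n5⇒n2 (fail-walked)
[65] read 'c'  n2⇒n3  → match P0@[63:65]
[66] read 'd'  n3⇒n0 (fail-walked)

Result: [[2,0],[13,1],[19,1],[25,1],[30,1],[38,0],[46,1],[54,1],[57,0],[62,1],[65,0]]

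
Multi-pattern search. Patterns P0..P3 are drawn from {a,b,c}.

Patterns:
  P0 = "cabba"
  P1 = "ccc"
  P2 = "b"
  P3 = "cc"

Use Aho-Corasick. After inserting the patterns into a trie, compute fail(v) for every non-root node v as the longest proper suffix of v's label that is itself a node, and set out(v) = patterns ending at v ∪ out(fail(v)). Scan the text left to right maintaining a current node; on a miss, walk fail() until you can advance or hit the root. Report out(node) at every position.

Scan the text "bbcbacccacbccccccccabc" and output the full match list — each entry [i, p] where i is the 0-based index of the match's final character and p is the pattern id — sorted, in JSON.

Construct AC machine:
Trie nodes:
  0='ε' goto b→8 c→1
  1='c' goto a→2 c→6
  2='ca' goto b→3
  3='cab' goto b→4
  4='cabb' goto a→5
  5='cabba' goto ·  [P0 ends]
  6='cc' goto c→7  [P3 ends]
  7='ccc' goto ·  [P1 ends]
  8='b' goto ·  [P2 ends]

Failure links (BFS by depth):
  fail(1) 'c': from fail(0)=0 chase 'c': 0 ⇒ 0;  out=∅∪out(0)=∅
  fail(8) 'b': from fail(0)=0 chase 'b': 0 ⇒ 0;  out={2}∪out(0)={2}
  fail(2) 'ca': from fail(1)=0 chase 'a': 0 ⇒ 0;  out=∅∪out(0)=∅
  fail(6) 'cc': from fail(1)=0 chase 'c': 0 ⇒ 1;  out={3}∪out(1)={3}
  fail(3) 'cab': from fail(2)=0 chase 'b': 0 ⇒ 8;  out=∅∪out(8)={2}
  fail(7) 'ccc': from fail(6)=1 chase 'c': 1 ⇒ 6;  out={1}∪out(6)={1,3}
  fail(4) 'cabb': from fail(3)=8 chase 'b': 8→0 ⇒ 8;  out=∅∪out(8)={2}
  fail(5) 'cabba': from fail(4)=8 chase 'a': 8→0 ⇒ 0;  out={0}∪out(0)={0}

Run:
i=0 'b': node 0→8  → match P2@[0:0]
i=1 'b': node 8→8 (via fail)  → match P2@[1:1]
i=2 'c': node 8→1 (via fail)
i=3 'b': node 1→8 (via fail)  → match P2@[3:3]
i=4 'a': node 8→0 (via fail)
i=5 'c': node 0→1
i=6 'c': node 1→6  → match P3@[5:6]
i=7 'c': node 6→7  → match P1@[5:7],P3@[6:7]
i=8 'a': node 7→2 (via fail)
i=9 'c': node 2→1 (via fail)
i=10 'b': node 1→8 (via fail)  → match P2@[10:10]
i=11 'c': node 8→1 (via fail)
i=12 'c': node 1→6  → match P3@[11:12]
i=13 'c': node 6→7  → match P1@[11:13],P3@[12:13]
i=14 'c': node 7→7 (via fail)  → match P1@[12:14],P3@[13:14]
i=15 'c': node 7→7 (via fail)  → match P1@[13:15],P3@[14:15]
i=16 'c': node 7→7 (via fail)  → match P1@[14:16],P3@[15:16]
i=17 'c': node 7→7 (via fail)  → match P1@[15:17],P3@[16:17]
i=18 'c': node 7→7 (via fail)  → match P1@[16:18],P3@[17:18]
i=19 'a': node 7→2 (via fail)
i=20 'b': node 2→3  → match P2@[20:20]
i=21 'c': node 3→1 (via fail)

Result: [[0,2],[1,2],[3,2],[6,3],[7,1],[7,3],[10,2],[12,3],[13,1],[13,3],[14,1],[14,3],[15,1],[15,3],[16,1],[16,3],[17,1],[17,3],[18,1],[18,3],[20,2]]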